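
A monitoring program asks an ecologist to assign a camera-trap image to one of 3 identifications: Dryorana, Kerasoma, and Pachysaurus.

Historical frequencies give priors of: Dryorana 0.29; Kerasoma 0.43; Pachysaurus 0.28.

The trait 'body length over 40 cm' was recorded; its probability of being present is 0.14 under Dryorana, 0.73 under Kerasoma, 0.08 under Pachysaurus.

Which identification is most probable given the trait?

Kerasoma

By Bayes' rule, the unnormalized weight for each hypothesis is prior × likelihood:
  Dryorana: 0.29 × 0.14 = 0.0406
  Kerasoma: 0.43 × 0.73 = 0.3139
  Pachysaurus: 0.28 × 0.08 = 0.0224
The unnormalized weights sum to 0.3769.
P(Dryorana | evidence) ≈ 0.0406 / 0.3769 ≈ 0.108
P(Kerasoma | evidence) ≈ 0.3139 / 0.3769 ≈ 0.833
P(Pachysaurus | evidence) ≈ 0.0224 / 0.3769 ≈ 0.059
The largest is 0.833, so Kerasoma is most probable.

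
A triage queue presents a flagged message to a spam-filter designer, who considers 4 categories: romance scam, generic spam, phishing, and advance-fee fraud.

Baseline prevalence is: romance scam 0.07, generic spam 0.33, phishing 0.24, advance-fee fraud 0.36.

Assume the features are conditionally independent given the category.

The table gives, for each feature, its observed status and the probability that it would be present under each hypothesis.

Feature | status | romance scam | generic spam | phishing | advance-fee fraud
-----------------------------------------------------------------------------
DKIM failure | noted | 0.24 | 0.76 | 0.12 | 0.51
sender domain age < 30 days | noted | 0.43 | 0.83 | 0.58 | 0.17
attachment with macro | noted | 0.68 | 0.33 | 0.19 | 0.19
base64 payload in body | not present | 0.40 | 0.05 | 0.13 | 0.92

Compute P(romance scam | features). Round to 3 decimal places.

0.041

By Bayes' rule with conditional independence, the unnormalized weight for each hypothesis is prior × ∏ likelihoods (using 1 − P(present | H) for each absent feature):
  romance scam: 0.07 × 0.24 × 0.43 × 0.68 × (1 − 0.40) = 0.0029474
  generic spam: 0.33 × 0.76 × 0.83 × 0.33 × (1 − 0.05) = 0.065259
  phishing: 0.24 × 0.12 × 0.58 × 0.19 × (1 − 0.13) = 0.0027612
  advance-fee fraud: 0.36 × 0.51 × 0.17 × 0.19 × (1 − 0.92) = 0.00047442
The unnormalized weights sum to 0.071442.
P(romance scam | evidence) = 0.0029474 / 0.071442 ≈ 0.041.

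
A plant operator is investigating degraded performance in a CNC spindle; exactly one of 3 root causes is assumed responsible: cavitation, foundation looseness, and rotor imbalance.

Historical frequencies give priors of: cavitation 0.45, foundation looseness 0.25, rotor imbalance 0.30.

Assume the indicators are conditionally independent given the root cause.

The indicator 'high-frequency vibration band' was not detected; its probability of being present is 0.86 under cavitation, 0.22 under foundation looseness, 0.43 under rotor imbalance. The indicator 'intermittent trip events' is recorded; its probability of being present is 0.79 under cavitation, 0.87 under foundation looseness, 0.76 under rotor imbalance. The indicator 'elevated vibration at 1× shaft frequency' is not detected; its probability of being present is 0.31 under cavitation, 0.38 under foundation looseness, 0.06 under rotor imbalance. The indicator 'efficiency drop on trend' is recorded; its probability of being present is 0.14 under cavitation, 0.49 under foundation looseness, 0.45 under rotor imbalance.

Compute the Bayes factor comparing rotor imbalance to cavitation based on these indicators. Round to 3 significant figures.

17.2

Take the product of per-indicator likelihoods under each hypothesis (using 1 − P(present | H) for each absent indicator), then divide.
  rotor imbalance: (1 − 0.43) × 0.76 × (1 − 0.06) × 0.45 = 0.18324
  cavitation: (1 − 0.86) × 0.79 × (1 − 0.31) × 0.14 = 0.010684
Bayes factor = 0.18324 / 0.010684 ≈ 17.2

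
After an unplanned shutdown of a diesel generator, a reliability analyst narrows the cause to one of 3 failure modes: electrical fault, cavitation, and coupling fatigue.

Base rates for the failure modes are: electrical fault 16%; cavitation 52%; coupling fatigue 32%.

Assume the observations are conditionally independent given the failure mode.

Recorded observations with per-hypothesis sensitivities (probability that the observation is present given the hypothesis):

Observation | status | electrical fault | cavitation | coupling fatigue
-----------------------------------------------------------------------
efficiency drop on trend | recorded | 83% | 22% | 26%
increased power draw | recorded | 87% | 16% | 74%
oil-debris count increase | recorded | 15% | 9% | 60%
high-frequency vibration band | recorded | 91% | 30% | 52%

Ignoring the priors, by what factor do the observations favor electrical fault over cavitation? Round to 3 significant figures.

104

Joint likelihood of the evidence pattern under each hypothesis:
  electrical fault: 0.83 × 0.87 × 0.15 × 0.91 = 0.098567
  cavitation: 0.22 × 0.16 × 0.09 × 0.30 = 0.0009504
Bayes factor = 0.098567 / 0.0009504 ≈ 104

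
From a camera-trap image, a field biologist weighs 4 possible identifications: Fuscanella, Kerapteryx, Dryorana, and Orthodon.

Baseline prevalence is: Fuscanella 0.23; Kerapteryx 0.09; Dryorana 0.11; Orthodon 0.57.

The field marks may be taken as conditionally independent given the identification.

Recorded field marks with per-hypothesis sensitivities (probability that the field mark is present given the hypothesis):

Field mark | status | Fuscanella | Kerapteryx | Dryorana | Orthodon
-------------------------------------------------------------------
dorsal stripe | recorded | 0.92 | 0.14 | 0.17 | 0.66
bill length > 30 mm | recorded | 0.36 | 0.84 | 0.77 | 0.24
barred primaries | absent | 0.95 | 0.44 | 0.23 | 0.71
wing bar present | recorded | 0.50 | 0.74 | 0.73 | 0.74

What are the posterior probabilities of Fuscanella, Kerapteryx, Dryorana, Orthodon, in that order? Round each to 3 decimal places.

0.056, 0.130, 0.240, 0.574

By Bayes' rule with conditional independence, the unnormalized weight for each hypothesis is prior × ∏ likelihoods (using 1 − P(present | H) for each absent field mark):
  Fuscanella: 0.23 × 0.92 × 0.36 × (1 − 0.95) × 0.50 = 0.0019044
  Kerapteryx: 0.09 × 0.14 × 0.84 × (1 − 0.44) × 0.74 = 0.004386
  Dryorana: 0.11 × 0.17 × 0.77 × (1 − 0.23) × 0.73 = 0.0080937
  Orthodon: 0.57 × 0.66 × 0.24 × (1 − 0.71) × 0.74 = 0.019376
The unnormalized weights sum to 0.03376.
P(Fuscanella | evidence) = 0.0019044 / 0.03376 ≈ 0.056
P(Kerapteryx | evidence) = 0.004386 / 0.03376 ≈ 0.130
P(Dryorana | evidence) = 0.0080937 / 0.03376 ≈ 0.240
P(Orthodon | evidence) = 0.019376 / 0.03376 ≈ 0.574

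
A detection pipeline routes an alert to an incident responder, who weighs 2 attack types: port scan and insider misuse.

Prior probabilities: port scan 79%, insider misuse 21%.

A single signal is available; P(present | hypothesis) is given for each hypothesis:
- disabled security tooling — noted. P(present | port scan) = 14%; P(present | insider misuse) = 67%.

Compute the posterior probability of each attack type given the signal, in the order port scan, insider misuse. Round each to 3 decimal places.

0.440, 0.560

Multiply each prior by the likelihood of the signal:
  port scan: 0.79 × 0.14 = 0.1106
  insider misuse: 0.21 × 0.67 = 0.1407
Normalizing constant Z = 0.1106 + 0.1407 = 0.2513.
P(port scan | evidence) = 0.1106 / 0.2513 ≈ 0.440
P(insider misuse | evidence) = 0.1407 / 0.2513 ≈ 0.560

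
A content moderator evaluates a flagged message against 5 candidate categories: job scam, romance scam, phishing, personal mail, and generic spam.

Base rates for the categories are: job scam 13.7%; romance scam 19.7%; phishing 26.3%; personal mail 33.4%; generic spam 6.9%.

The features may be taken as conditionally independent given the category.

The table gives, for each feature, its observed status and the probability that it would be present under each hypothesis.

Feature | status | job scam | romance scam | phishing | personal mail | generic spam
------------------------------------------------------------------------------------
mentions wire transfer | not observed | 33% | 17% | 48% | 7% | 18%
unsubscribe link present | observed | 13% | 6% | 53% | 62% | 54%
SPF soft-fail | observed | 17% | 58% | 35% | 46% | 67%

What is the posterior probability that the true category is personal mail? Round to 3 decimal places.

Multiply each prior by the joint likelihood of the feature pattern (using 1 − P(present | H) for each absent feature):
  job scam: 0.137 × (1 − 0.33) × 0.13 × 0.17 = 0.0020286
  romance scam: 0.197 × (1 − 0.17) × 0.06 × 0.58 = 0.0056901
  phishing: 0.263 × (1 − 0.48) × 0.53 × 0.35 = 0.025369
  personal mail: 0.334 × (1 − 0.07) × 0.62 × 0.46 = 0.088589
  generic spam: 0.069 × (1 − 0.18) × 0.54 × 0.67 = 0.020471
Normalizing constant Z = 0.0020286 + 0.0056901 + 0.025369 + 0.088589 + 0.020471 = 0.14215.
P(personal mail | evidence) = 0.088589 / 0.14215 ≈ 0.623.

0.623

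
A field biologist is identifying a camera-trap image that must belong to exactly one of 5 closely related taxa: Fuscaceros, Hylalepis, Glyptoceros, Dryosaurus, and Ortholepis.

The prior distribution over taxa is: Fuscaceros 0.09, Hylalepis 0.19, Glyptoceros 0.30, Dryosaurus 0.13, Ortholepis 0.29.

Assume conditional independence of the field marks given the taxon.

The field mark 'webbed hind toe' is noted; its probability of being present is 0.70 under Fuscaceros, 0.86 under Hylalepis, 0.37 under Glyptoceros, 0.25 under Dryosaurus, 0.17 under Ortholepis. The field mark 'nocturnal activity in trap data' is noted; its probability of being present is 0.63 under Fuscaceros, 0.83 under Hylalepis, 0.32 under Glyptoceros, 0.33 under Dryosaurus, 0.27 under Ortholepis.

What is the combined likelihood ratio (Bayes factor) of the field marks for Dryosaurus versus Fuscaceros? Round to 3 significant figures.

0.187

The Bayes factor is the ratio of the joint likelihoods of the field mark pattern under the two hypotheses.
  Dryosaurus: 0.25 × 0.33 = 0.0825
  Fuscaceros: 0.70 × 0.63 = 0.441
Bayes factor = 0.0825 / 0.441 ≈ 0.187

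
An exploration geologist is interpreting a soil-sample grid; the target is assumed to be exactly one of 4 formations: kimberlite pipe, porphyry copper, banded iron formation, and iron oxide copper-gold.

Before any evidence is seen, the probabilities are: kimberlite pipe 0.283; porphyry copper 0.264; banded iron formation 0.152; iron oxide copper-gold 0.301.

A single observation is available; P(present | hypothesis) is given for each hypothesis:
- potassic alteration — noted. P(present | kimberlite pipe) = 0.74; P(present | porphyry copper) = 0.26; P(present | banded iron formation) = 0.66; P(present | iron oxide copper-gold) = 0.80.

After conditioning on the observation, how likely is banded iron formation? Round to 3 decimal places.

0.162

By Bayes' rule, the unnormalized weight for each hypothesis is prior × likelihood:
  kimberlite pipe: 0.283 × 0.74 = 0.20942
  porphyry copper: 0.264 × 0.26 = 0.06864
  banded iron formation: 0.152 × 0.66 = 0.10032
  iron oxide copper-gold: 0.301 × 0.80 = 0.2408
The unnormalized weights sum to 0.61918.
P(banded iron formation | evidence) = 0.10032 / 0.61918 ≈ 0.162.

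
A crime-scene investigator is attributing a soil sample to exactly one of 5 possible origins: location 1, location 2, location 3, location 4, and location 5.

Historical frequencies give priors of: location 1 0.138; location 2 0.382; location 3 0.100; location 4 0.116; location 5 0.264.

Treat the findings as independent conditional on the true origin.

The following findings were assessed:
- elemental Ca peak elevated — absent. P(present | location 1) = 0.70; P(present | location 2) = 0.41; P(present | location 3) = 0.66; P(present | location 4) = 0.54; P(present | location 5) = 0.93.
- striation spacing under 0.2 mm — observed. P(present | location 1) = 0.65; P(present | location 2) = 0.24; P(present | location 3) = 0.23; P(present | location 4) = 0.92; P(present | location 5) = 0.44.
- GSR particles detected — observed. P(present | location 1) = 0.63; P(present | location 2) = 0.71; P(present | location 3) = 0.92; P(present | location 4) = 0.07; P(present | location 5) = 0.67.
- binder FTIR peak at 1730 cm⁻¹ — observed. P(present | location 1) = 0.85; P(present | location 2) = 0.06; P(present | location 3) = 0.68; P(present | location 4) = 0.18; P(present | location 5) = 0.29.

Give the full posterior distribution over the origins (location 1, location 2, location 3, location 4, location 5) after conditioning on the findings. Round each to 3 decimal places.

By Bayes' rule with conditional independence, the unnormalized weight for each hypothesis is prior × ∏ likelihoods (using 1 − P(present | H) for each absent finding):
  location 1: 0.138 × (1 − 0.70) × 0.65 × 0.63 × 0.85 = 0.01441
  location 2: 0.382 × (1 − 0.41) × 0.24 × 0.71 × 0.06 = 0.0023043
  location 3: 0.100 × (1 − 0.66) × 0.23 × 0.92 × 0.68 = 0.0048922
  location 4: 0.116 × (1 − 0.54) × 0.92 × 0.07 × 0.18 = 0.00061855
  location 5: 0.264 × (1 − 0.93) × 0.44 × 0.67 × 0.29 = 0.0015799
The unnormalized weights sum to 0.023805.
P(location 1 | evidence) = 0.01441 / 0.023805 ≈ 0.605
P(location 2 | evidence) = 0.0023043 / 0.023805 ≈ 0.097
P(location 3 | evidence) = 0.0048922 / 0.023805 ≈ 0.206
P(location 4 | evidence) = 0.00061855 / 0.023805 ≈ 0.026
P(location 5 | evidence) = 0.0015799 / 0.023805 ≈ 0.066

0.605, 0.097, 0.206, 0.026, 0.066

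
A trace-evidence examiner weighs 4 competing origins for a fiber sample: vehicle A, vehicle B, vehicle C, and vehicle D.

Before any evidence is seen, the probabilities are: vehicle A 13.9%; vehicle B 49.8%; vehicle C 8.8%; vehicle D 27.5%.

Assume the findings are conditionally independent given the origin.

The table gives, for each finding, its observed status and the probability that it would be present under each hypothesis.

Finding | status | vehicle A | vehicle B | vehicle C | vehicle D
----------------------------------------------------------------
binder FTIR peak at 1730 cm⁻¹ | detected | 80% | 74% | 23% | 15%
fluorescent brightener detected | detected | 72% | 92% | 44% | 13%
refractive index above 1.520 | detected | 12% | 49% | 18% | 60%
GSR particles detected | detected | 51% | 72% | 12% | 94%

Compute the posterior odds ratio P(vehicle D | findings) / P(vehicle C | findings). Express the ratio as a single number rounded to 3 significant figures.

15.7

Posterior odds equal prior odds times the likelihood ratio; only the two competing hypotheses matter.
  vehicle D: 0.275 × 0.15 × 0.13 × 0.60 × 0.94 = 0.0030244
  vehicle C: 0.088 × 0.23 × 0.44 × 0.18 × 0.12 = 0.00019236
Posterior odds = 0.0030244 / 0.00019236 ≈ 15.7.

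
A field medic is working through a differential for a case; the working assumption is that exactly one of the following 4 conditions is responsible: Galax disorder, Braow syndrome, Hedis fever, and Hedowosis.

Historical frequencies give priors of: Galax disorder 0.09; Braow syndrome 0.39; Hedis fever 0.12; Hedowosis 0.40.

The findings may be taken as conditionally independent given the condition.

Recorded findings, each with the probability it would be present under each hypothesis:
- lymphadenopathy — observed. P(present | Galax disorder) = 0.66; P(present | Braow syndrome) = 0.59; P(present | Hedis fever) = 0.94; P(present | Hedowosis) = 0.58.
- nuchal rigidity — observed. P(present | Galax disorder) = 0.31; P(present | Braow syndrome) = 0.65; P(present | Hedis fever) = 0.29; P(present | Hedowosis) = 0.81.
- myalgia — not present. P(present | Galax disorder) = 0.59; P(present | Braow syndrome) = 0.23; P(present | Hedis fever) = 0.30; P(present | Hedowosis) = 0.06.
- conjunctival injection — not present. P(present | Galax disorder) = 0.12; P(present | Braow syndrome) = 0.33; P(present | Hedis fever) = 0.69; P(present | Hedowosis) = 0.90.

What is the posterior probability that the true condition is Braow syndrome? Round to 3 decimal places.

0.711

For each hypothesis, the unnormalized posterior weight is prior × product of the finding likelihoods (using 1 − P(present | H) for each absent finding):
  Galax disorder: 0.09 × 0.66 × 0.31 × (1 − 0.59) × (1 − 0.12) = 0.0066438
  Braow syndrome: 0.39 × 0.59 × 0.65 × (1 − 0.23) × (1 − 0.33) = 0.077161
  Hedis fever: 0.12 × 0.94 × 0.29 × (1 − 0.30) × (1 − 0.69) = 0.0070985
  Hedowosis: 0.40 × 0.58 × 0.81 × (1 − 0.06) × (1 − 0.90) = 0.017664
Normalizing constant Z = 0.0066438 + 0.077161 + 0.0070985 + 0.017664 = 0.10857.
P(Braow syndrome | evidence) = 0.077161 / 0.10857 ≈ 0.711.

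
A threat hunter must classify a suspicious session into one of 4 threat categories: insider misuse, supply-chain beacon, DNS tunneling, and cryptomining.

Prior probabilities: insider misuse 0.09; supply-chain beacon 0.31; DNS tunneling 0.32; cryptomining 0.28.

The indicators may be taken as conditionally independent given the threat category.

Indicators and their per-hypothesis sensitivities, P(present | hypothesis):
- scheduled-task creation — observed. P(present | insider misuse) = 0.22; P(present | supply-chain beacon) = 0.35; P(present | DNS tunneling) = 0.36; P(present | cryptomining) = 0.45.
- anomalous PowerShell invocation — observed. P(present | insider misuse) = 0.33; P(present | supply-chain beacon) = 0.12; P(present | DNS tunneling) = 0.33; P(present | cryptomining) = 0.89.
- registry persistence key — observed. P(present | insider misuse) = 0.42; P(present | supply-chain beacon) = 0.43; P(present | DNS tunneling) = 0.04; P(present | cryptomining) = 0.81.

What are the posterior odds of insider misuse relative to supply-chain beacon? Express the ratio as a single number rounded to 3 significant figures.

0.490

Posterior odds equal prior odds times the likelihood ratio; only the two competing hypotheses matter.
  insider misuse: 0.09 × 0.22 × 0.33 × 0.42 = 0.0027443
  supply-chain beacon: 0.31 × 0.35 × 0.12 × 0.43 = 0.0055986
Odds(insider misuse : supply-chain beacon) = 0.0027443 / 0.0055986 ≈ 0.490.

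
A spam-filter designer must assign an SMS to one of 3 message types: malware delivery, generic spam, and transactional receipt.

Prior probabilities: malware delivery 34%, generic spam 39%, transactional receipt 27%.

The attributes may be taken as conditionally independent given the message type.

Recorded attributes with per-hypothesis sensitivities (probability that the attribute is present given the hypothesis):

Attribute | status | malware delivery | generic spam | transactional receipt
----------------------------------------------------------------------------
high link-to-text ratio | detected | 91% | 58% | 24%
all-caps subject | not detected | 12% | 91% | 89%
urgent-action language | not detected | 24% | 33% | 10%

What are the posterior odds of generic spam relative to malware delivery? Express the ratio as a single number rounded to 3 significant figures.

0.0659

Posterior odds equal prior odds times the likelihood ratio; only the two competing hypotheses matter (using 1 − P(present | H) for each absent attribute).
  generic spam: 0.39 × 0.58 × (1 − 0.91) × (1 − 0.33) = 0.01364
  malware delivery: 0.34 × 0.91 × (1 − 0.12) × (1 − 0.24) = 0.20693
Odds(generic spam : malware delivery) = 0.01364 / 0.20693 ≈ 0.0659.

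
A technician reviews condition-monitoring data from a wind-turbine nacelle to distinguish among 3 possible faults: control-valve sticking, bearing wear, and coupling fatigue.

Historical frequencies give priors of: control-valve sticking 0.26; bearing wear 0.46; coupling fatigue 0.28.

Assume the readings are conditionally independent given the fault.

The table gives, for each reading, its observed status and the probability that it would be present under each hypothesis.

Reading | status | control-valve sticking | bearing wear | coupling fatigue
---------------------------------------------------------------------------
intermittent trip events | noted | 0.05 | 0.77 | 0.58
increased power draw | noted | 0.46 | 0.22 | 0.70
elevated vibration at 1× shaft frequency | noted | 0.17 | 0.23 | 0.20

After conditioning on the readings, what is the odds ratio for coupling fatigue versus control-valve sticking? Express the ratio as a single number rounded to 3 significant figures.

Posterior odds equal prior odds times the likelihood ratio; only the two competing hypotheses matter.
  coupling fatigue: 0.28 × 0.58 × 0.70 × 0.20 = 0.022736
  control-valve sticking: 0.26 × 0.05 × 0.46 × 0.17 = 0.0010166
Posterior odds = 0.022736 / 0.0010166 ≈ 22.4.

22.4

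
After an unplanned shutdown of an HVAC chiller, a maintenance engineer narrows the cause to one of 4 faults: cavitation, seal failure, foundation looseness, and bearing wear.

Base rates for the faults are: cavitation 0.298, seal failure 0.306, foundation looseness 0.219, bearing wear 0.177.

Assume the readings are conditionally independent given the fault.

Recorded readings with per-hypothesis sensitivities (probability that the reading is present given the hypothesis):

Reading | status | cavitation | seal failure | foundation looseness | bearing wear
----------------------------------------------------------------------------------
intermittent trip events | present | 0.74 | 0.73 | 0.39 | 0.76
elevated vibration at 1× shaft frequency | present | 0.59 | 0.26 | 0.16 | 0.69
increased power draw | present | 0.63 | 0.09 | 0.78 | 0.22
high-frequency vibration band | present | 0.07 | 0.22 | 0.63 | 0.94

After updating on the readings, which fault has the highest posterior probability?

For each hypothesis, the unnormalized posterior weight is prior × product of the reading likelihoods:
  cavitation: 0.298 × 0.74 × 0.59 × 0.63 × 0.07 = 0.0057377
  seal failure: 0.306 × 0.73 × 0.26 × 0.09 × 0.22 = 0.00115
  foundation looseness: 0.219 × 0.39 × 0.16 × 0.78 × 0.63 = 0.0067153
  bearing wear: 0.177 × 0.76 × 0.69 × 0.22 × 0.94 = 0.019195
Marginal likelihood of the evidence = 0.032798.
P(cavitation | evidence) ≈ 0.0057377 / 0.032798 ≈ 0.175
P(seal failure | evidence) ≈ 0.00115 / 0.032798 ≈ 0.035
P(foundation looseness | evidence) ≈ 0.0067153 / 0.032798 ≈ 0.205
P(bearing wear | evidence) ≈ 0.019195 / 0.032798 ≈ 0.585
The largest is 0.585, so bearing wear is most probable.

bearing wear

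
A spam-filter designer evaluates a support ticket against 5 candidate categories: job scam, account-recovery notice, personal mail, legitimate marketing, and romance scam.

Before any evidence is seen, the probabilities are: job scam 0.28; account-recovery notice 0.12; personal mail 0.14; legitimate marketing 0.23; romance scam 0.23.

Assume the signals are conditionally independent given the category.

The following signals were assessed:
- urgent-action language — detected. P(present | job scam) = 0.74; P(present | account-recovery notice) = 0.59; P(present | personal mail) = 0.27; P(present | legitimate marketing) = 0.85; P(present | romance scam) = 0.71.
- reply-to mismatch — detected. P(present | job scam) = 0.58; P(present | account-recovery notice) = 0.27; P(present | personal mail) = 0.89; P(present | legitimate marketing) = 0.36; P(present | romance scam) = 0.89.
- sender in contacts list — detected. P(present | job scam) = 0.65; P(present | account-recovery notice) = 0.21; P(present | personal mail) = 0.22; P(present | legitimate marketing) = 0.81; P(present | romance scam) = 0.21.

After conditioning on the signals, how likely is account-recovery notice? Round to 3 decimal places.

0.023

By Bayes' rule with conditional independence, the unnormalized weight for each hypothesis is prior × ∏ likelihoods:
  job scam: 0.28 × 0.74 × 0.58 × 0.65 = 0.078114
  account-recovery notice: 0.12 × 0.59 × 0.27 × 0.21 = 0.0040144
  personal mail: 0.14 × 0.27 × 0.89 × 0.22 = 0.0074012
  legitimate marketing: 0.23 × 0.85 × 0.36 × 0.81 = 0.057008
  romance scam: 0.23 × 0.71 × 0.89 × 0.21 = 0.030521
Marginal likelihood of the evidence = 0.17706.
P(account-recovery notice | evidence) = 0.0040144 / 0.17706 ≈ 0.023.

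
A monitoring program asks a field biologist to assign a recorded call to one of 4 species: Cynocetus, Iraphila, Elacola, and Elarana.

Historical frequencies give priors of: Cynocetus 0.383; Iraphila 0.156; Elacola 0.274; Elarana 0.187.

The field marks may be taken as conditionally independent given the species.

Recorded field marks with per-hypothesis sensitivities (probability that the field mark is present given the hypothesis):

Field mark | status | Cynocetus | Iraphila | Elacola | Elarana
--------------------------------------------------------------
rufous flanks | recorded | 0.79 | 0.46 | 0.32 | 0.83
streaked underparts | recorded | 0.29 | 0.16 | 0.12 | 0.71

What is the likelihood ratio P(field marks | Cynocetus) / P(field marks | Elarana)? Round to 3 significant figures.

Take the product of per-field mark likelihoods under each hypothesis, then divide.
  Cynocetus: 0.79 × 0.29 = 0.2291
  Elarana: 0.83 × 0.71 = 0.5893
Bayes factor = 0.2291 / 0.5893 ≈ 0.389

0.389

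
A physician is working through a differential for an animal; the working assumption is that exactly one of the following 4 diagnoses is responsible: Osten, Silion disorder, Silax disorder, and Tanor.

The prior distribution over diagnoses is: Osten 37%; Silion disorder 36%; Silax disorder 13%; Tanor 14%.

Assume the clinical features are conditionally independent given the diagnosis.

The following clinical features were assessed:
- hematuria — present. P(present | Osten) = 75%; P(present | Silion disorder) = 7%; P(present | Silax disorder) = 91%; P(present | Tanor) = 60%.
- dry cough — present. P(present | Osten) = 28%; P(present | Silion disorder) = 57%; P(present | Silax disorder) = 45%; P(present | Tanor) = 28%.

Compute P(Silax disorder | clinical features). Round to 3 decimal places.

Multiply each prior by the joint likelihood of the clinical feature pattern:
  Osten: 0.37 × 0.75 × 0.28 = 0.0777
  Silion disorder: 0.36 × 0.07 × 0.57 = 0.014364
  Silax disorder: 0.13 × 0.91 × 0.45 = 0.053235
  Tanor: 0.14 × 0.60 × 0.28 = 0.02352
The unnormalized weights sum to 0.16882.
P(Silax disorder | evidence) = 0.053235 / 0.16882 ≈ 0.315.

0.315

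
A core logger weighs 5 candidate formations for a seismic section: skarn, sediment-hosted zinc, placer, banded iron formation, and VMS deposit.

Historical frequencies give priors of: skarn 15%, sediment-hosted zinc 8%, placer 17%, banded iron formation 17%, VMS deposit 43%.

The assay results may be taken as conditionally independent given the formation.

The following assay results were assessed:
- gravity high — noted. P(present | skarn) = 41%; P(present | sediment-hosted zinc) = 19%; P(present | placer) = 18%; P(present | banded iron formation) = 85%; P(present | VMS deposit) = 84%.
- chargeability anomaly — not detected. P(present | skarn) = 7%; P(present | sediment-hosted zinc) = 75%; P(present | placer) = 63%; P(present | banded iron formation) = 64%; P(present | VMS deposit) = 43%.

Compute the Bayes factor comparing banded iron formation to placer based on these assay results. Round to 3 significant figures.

The Bayes factor is the ratio of the joint likelihoods of the assay result pattern under the two hypotheses (using 1 − P(present | H) for each absent assay result).
  banded iron formation: 0.85 × (1 − 0.64) = 0.306
  placer: 0.18 × (1 − 0.63) = 0.0666
Bayes factor = 0.306 / 0.0666 ≈ 4.59

4.59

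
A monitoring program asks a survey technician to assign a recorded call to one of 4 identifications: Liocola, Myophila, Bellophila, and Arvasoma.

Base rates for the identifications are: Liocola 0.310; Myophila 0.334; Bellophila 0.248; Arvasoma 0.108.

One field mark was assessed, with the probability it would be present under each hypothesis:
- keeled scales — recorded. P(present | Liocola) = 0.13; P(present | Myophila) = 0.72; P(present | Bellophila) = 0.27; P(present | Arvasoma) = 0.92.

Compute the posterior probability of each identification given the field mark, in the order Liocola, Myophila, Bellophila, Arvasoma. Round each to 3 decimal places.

0.090, 0.538, 0.150, 0.222

Multiply each prior by the likelihood of the field mark:
  Liocola: 0.310 × 0.13 = 0.0403
  Myophila: 0.334 × 0.72 = 0.24048
  Bellophila: 0.248 × 0.27 = 0.06696
  Arvasoma: 0.108 × 0.92 = 0.09936
Normalizing constant Z = 0.0403 + 0.24048 + 0.06696 + 0.09936 = 0.4471.
P(Liocola | evidence) = 0.0403 / 0.4471 ≈ 0.090
P(Myophila | evidence) = 0.24048 / 0.4471 ≈ 0.538
P(Bellophila | evidence) = 0.06696 / 0.4471 ≈ 0.150
P(Arvasoma | evidence) = 0.09936 / 0.4471 ≈ 0.222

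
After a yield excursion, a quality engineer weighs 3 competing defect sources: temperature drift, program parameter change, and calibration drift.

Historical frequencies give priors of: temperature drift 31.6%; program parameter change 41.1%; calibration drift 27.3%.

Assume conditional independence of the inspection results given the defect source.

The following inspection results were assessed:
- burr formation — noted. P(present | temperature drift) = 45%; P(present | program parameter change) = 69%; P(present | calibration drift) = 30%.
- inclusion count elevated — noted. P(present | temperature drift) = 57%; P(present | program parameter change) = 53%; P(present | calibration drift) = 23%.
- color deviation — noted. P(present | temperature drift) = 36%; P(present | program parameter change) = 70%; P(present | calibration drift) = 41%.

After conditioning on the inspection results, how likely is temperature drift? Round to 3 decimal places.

Multiply each prior by the joint likelihood of the inspection result pattern:
  temperature drift: 0.316 × 0.45 × 0.57 × 0.36 = 0.029179
  program parameter change: 0.411 × 0.69 × 0.53 × 0.70 = 0.10521
  calibration drift: 0.273 × 0.30 × 0.23 × 0.41 = 0.0077232
Normalizing constant Z = 0.029179 + 0.10521 + 0.0077232 = 0.14211.
P(temperature drift | evidence) = 0.029179 / 0.14211 ≈ 0.205.

0.205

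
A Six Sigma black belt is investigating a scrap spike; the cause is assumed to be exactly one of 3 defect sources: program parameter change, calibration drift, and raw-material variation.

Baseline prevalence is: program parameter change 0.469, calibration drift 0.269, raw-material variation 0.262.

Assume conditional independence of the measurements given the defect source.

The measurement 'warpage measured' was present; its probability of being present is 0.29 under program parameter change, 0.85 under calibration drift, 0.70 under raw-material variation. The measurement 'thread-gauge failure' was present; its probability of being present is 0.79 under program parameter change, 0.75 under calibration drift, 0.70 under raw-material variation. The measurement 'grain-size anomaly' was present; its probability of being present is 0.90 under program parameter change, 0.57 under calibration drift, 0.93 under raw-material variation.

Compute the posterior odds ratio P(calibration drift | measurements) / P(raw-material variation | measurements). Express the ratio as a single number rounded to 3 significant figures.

0.819

Unnormalized posterior weight (prior times the measurement likelihoods) for each of the two hypotheses:
  calibration drift: 0.269 × 0.85 × 0.75 × 0.57 = 0.097748
  raw-material variation: 0.262 × 0.70 × 0.70 × 0.93 = 0.11939
Odds(calibration drift : raw-material variation) = 0.097748 / 0.11939 ≈ 0.819.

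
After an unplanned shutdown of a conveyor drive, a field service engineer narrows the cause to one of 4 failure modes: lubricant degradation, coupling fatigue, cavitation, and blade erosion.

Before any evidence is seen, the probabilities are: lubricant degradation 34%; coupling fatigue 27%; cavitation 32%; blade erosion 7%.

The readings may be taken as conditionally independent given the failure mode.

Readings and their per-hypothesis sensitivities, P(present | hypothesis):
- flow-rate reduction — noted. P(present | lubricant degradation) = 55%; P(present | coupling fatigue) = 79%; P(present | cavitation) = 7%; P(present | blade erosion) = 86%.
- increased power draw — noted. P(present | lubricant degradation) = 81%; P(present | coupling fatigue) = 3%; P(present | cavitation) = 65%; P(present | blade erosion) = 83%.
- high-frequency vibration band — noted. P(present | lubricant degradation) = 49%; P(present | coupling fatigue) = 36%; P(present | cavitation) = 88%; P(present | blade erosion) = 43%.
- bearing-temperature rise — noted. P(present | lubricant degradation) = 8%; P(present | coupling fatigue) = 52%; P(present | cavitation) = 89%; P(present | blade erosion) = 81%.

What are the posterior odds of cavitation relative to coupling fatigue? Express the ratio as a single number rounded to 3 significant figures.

9.52

The normalizing constant cancels in an odds ratio, so compute prior × likelihood for the two hypotheses only:
  cavitation: 0.32 × 0.07 × 0.65 × 0.88 × 0.89 = 0.011403
  coupling fatigue: 0.27 × 0.79 × 0.03 × 0.36 × 0.52 = 0.0011979
Posterior odds = 0.011403 / 0.0011979 ≈ 9.52.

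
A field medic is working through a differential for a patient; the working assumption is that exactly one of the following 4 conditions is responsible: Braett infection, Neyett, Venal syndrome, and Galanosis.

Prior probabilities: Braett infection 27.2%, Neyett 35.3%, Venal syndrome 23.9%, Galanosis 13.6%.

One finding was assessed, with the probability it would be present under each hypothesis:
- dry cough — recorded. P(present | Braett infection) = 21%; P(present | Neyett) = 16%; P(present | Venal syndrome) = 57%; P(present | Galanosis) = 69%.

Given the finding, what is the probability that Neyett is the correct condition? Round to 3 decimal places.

0.164

By Bayes' rule, the unnormalized weight for each hypothesis is prior × likelihood:
  Braett infection: 0.272 × 0.21 = 0.05712
  Neyett: 0.353 × 0.16 = 0.05648
  Venal syndrome: 0.239 × 0.57 = 0.13623
  Galanosis: 0.136 × 0.69 = 0.09384
Marginal likelihood of the evidence = 0.34367.
P(Neyett | evidence) = 0.05648 / 0.34367 ≈ 0.164.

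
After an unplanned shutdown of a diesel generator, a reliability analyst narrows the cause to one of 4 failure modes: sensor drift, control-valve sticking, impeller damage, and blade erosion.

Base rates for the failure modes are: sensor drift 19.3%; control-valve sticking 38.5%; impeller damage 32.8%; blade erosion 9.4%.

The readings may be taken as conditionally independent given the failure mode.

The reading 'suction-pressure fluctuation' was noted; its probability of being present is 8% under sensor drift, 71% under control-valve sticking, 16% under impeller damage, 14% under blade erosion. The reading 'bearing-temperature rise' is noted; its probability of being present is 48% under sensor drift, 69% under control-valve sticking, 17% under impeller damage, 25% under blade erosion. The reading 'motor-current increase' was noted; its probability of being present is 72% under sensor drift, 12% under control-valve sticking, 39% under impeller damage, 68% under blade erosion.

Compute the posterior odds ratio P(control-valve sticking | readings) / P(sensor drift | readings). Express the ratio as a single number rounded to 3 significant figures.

The normalizing constant cancels in an odds ratio, so compute prior × likelihood for the two hypotheses only:
  control-valve sticking: 0.385 × 0.71 × 0.69 × 0.12 = 0.022633
  sensor drift: 0.193 × 0.08 × 0.48 × 0.72 = 0.0053361
Posterior odds = 0.022633 / 0.0053361 ≈ 4.24.

4.24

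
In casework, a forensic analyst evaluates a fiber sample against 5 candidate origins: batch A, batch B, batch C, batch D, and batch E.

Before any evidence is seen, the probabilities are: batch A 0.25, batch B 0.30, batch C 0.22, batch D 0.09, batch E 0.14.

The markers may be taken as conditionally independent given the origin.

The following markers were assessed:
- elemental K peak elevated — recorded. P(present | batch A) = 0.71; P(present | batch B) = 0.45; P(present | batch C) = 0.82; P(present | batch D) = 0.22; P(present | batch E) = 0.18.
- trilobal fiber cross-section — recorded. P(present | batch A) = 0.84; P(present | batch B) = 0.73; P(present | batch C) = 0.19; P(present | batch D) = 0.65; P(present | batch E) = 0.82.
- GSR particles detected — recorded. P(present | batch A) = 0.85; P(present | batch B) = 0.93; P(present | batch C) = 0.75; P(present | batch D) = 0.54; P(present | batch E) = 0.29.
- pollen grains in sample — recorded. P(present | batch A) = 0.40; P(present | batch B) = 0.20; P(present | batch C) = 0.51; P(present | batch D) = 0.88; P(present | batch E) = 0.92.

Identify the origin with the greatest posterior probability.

By Bayes' rule with conditional independence, the unnormalized weight for each hypothesis is prior × ∏ likelihoods:
  batch A: 0.25 × 0.71 × 0.84 × 0.85 × 0.40 = 0.050694
  batch B: 0.30 × 0.45 × 0.73 × 0.93 × 0.20 = 0.01833
  batch C: 0.22 × 0.82 × 0.19 × 0.75 × 0.51 = 0.013111
  batch D: 0.09 × 0.22 × 0.65 × 0.54 × 0.88 = 0.0061158
  batch E: 0.14 × 0.18 × 0.82 × 0.29 × 0.92 = 0.0055132
Marginal likelihood of the evidence = 0.093764.
P(batch A | evidence) ≈ 0.050694 / 0.093764 ≈ 0.541
P(batch B | evidence) ≈ 0.01833 / 0.093764 ≈ 0.195
P(batch C | evidence) ≈ 0.013111 / 0.093764 ≈ 0.140
P(batch D | evidence) ≈ 0.0061158 / 0.093764 ≈ 0.065
P(batch E | evidence) ≈ 0.0055132 / 0.093764 ≈ 0.059
The largest is 0.541, so batch A is most probable.

batch A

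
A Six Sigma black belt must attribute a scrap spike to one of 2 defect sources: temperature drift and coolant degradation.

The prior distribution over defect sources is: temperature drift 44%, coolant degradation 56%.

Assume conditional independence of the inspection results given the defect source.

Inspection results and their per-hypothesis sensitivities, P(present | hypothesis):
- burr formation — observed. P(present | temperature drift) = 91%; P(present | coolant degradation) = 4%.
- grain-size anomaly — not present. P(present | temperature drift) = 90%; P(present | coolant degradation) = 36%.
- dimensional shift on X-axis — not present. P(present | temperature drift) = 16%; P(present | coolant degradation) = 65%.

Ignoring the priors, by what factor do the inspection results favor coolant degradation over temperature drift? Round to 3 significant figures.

0.117

Take the product of per-inspection result likelihoods under each hypothesis (using 1 − P(present | H) for each absent inspection result), then divide.
  coolant degradation: 0.04 × (1 − 0.36) × (1 − 0.65) = 0.00896
  temperature drift: 0.91 × (1 − 0.90) × (1 − 0.16) = 0.07644
Bayes factor = 0.00896 / 0.07644 ≈ 0.117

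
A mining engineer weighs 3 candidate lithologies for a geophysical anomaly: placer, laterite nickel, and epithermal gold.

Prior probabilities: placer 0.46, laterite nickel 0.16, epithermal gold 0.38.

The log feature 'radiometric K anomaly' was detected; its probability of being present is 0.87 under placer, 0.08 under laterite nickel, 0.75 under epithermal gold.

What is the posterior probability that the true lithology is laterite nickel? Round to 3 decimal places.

For each hypothesis, the unnormalized posterior weight is prior × likelihood:
  placer: 0.46 × 0.87 = 0.4002
  laterite nickel: 0.16 × 0.08 = 0.0128
  epithermal gold: 0.38 × 0.75 = 0.285
Normalizing constant Z = 0.4002 + 0.0128 + 0.285 = 0.698.
P(laterite nickel | evidence) = 0.0128 / 0.698 ≈ 0.018.

0.018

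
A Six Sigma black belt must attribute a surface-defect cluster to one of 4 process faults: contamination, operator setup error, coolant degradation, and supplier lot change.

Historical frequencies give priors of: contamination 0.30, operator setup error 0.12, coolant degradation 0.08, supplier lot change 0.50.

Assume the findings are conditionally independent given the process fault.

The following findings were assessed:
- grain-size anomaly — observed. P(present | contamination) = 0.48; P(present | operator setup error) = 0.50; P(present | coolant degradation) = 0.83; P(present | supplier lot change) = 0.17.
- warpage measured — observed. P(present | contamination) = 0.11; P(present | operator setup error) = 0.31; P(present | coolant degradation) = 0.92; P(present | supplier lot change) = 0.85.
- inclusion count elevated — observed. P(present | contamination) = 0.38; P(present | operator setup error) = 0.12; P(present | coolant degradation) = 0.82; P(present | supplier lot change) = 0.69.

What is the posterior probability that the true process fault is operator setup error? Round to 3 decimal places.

0.021

For each hypothesis, the unnormalized posterior weight is prior × product of the finding likelihoods:
  contamination: 0.30 × 0.48 × 0.11 × 0.38 = 0.0060192
  operator setup error: 0.12 × 0.50 × 0.31 × 0.12 = 0.002232
  coolant degradation: 0.08 × 0.83 × 0.92 × 0.82 = 0.050092
  supplier lot change: 0.50 × 0.17 × 0.85 × 0.69 = 0.049853
Normalizing constant Z = 0.0060192 + 0.002232 + 0.050092 + 0.049853 = 0.1082.
P(operator setup error | evidence) = 0.002232 / 0.1082 ≈ 0.021.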